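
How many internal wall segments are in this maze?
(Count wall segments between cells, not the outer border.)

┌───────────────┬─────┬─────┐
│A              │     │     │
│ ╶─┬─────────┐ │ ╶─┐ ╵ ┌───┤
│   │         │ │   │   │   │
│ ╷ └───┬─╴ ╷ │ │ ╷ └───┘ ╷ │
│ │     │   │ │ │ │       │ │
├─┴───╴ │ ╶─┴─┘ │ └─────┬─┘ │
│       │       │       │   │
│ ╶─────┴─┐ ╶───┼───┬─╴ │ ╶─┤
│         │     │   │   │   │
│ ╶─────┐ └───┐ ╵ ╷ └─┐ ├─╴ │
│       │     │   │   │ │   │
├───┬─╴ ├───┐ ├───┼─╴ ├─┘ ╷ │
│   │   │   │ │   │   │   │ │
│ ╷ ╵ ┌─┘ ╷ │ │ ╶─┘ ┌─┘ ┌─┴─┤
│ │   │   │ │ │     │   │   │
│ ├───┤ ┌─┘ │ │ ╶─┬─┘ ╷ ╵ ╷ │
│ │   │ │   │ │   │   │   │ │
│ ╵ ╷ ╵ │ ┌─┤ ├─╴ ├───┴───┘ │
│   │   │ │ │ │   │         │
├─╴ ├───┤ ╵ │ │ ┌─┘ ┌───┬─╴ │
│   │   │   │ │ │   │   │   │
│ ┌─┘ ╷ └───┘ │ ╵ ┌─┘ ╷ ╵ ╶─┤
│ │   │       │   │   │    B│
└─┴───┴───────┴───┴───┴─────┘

Counting internal wall segments:
Total internal walls: 143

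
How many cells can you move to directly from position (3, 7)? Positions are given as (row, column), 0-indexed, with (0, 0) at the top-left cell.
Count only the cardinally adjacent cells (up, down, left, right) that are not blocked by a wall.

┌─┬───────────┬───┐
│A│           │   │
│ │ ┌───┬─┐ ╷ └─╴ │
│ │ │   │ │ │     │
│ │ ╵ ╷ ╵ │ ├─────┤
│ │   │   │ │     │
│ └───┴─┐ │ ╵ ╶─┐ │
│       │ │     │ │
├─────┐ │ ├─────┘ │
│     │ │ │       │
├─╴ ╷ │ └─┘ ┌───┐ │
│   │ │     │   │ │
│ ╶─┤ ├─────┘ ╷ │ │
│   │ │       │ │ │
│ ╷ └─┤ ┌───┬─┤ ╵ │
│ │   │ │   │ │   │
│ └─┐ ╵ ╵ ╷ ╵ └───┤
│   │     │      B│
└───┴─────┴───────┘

Checking passable neighbors of (3, 7):
Neighbors: (3, 6)
Count: 1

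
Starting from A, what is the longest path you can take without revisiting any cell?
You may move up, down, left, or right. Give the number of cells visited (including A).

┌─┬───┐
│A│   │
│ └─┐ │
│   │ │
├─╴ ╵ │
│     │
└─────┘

Finding longest simple path using DFS:
Start: (0, 0)
Longest path visits 8 cells
Path: A → down → right → down → right → up → up → left

Solution:

┌─┬───┐
│A│B ↰│
│ └─┐ │
│↳ ↓│↑│
├─╴ ╵ │
│  ↳ ↑│
└─────┘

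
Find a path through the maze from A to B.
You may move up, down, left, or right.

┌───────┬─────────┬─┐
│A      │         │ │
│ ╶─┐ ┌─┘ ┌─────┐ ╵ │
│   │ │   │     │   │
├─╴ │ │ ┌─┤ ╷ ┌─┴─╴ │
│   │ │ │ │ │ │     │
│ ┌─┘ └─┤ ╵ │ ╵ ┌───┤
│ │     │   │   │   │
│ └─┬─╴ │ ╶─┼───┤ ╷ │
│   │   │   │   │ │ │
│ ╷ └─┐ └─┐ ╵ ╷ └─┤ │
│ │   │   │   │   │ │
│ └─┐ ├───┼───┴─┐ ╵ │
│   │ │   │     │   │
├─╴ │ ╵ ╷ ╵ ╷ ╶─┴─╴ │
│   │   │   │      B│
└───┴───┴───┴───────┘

Finding the shortest path through the maze:
Path length: 22 steps
Directions: down → right → down → left → down → down → right → down → right → down → down → right → up → right → down → right → up → right → down → right → right → right

Solution:

┌───────┬─────────┬─┐
│A      │         │ │
│ ╶─┐ ┌─┘ ┌─────┐ ╵ │
│↳ ↓│ │   │     │   │
├─╴ │ │ ┌─┤ ╷ ┌─┴─╴ │
│↓ ↲│ │ │ │ │ │     │
│ ┌─┘ └─┤ ╵ │ ╵ ┌───┤
│↓│     │   │   │   │
│ └─┬─╴ │ ╶─┼───┤ ╷ │
│↳ ↓│   │   │   │ │ │
│ ╷ └─┐ └─┐ ╵ ╷ └─┤ │
│ │↳ ↓│   │   │   │ │
│ └─┐ ├───┼───┴─┐ ╵ │
│   │↓│↱ ↓│↱ ↓  │   │
├─╴ │ ╵ ╷ ╵ ╷ ╶─┴─╴ │
│   │↳ ↑│↳ ↑│↳ → → B│
└───┴───┴───┴───────┘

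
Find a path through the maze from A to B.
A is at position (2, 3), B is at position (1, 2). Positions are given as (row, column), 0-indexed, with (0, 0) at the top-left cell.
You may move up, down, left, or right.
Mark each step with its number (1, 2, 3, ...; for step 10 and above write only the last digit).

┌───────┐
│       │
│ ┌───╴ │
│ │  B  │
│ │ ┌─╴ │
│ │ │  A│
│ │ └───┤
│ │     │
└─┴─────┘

Finding the shortest path from (2, 3) to (1, 2):
Path length: 2 steps
Directions: up → left

Solution:

┌───────┐
│       │
│ ┌───╴ │
│ │  B 1│
│ │ ┌─╴ │
│ │ │  A│
│ │ └───┤
│ │     │
└─┴─────┘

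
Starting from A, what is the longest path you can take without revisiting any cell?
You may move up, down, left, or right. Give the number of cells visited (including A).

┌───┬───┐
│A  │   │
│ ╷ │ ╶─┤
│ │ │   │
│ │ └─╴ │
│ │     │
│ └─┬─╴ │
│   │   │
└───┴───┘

Finding longest simple path using DFS:
Start: (0, 0)
Longest path visits 10 cells
Path: A → right → down → down → right → right → up → left → up → right

Solution:

┌───┬───┐
│A ↓│↱ B│
│ ╷ │ ╶─┤
│ │↓│↑ ↰│
│ │ └─╴ │
│ │↳ → ↑│
│ └─┬─╴ │
│   │   │
└───┴───┘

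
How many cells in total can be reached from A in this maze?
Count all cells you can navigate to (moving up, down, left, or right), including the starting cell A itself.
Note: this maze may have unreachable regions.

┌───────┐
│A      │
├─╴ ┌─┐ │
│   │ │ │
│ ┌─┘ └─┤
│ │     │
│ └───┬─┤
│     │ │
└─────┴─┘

Using BFS/flood-fill to find all reachable cells from A:
Maze size: 4 × 4 = 16 total cells
5 cell(s) are walled off and cannot be reached from A.
Reachable cells: 11

Reachable region (· marks reachable cells):

┌───────┐
│A · · ·│
├─╴ ┌─┐ │
│· ·│ │·│
│ ┌─┘ └─┤
│·│     │
│ └───┬─┤
│· · ·│ │
└─────┴─┘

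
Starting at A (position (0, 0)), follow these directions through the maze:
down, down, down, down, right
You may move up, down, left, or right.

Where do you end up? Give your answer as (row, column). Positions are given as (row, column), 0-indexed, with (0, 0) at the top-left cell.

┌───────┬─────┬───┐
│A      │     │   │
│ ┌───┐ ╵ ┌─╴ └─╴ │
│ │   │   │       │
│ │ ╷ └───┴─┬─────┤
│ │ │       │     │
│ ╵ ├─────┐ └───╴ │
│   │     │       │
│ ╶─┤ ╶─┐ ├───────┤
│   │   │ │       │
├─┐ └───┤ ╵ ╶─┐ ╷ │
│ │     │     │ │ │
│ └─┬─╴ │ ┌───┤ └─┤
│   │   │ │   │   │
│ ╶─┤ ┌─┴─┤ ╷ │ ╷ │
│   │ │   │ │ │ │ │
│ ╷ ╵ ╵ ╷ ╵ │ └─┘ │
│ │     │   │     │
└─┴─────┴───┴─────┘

Following directions step by step:
Start: (0, 0)
  down: (0, 0) → (1, 0)
  down: (1, 0) → (2, 0)
  down: (2, 0) → (3, 0)
  down: (3, 0) → (4, 0)
  right: (4, 0) → (4, 1)
Final position: (4, 1)

Path taken:

┌───────┬─────┬───┐
│A      │     │   │
│ ┌───┐ ╵ ┌─╴ └─╴ │
│↓│   │   │       │
│ │ ╷ └───┴─┬─────┤
│↓│ │       │     │
│ ╵ ├─────┐ └───╴ │
│↓  │     │       │
│ ╶─┤ ╶─┐ ├───────┤
│↳ B│   │ │       │
├─┐ └───┤ ╵ ╶─┐ ╷ │
│ │     │     │ │ │
│ └─┬─╴ │ ┌───┤ └─┤
│   │   │ │   │   │
│ ╶─┤ ┌─┴─┤ ╷ │ ╷ │
│   │ │   │ │ │ │ │
│ ╷ ╵ ╵ ╷ ╵ │ └─┘ │
│ │     │   │     │
└─┴─────┴───┴─────┘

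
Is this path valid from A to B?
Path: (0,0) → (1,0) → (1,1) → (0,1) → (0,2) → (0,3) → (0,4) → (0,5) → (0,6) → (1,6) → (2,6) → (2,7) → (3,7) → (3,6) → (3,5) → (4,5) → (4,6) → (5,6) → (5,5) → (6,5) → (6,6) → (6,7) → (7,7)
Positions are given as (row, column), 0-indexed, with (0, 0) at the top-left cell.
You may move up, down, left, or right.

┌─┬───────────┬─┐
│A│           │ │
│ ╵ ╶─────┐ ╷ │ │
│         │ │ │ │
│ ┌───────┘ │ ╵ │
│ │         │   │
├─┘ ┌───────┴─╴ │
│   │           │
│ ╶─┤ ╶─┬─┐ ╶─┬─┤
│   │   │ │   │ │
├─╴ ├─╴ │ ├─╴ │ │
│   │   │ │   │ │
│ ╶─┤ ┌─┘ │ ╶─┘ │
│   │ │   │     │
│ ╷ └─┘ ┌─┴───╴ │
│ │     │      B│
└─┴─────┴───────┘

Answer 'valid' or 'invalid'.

Checking path validity:
Result: All consecutive moves are passable.

valid

Correct solution:

┌─┬───────────┬─┐
│A│↱ → → → → ↓│ │
│ ╵ ╶─────┐ ╷ │ │
│↳ ↑      │ │↓│ │
│ ┌───────┘ │ ╵ │
│ │         │↳ ↓│
├─┘ ┌───────┴─╴ │
│   │      ↓ ← ↲│
│ ╶─┤ ╶─┬─┐ ╶─┬─┤
│   │   │ │↳ ↓│ │
├─╴ ├─╴ │ ├─╴ │ │
│   │   │ │↓ ↲│ │
│ ╶─┤ ┌─┘ │ ╶─┘ │
│   │ │   │↳ → ↓│
│ ╷ └─┘ ┌─┴───╴ │
│ │     │      B│
└─┴─────┴───────┘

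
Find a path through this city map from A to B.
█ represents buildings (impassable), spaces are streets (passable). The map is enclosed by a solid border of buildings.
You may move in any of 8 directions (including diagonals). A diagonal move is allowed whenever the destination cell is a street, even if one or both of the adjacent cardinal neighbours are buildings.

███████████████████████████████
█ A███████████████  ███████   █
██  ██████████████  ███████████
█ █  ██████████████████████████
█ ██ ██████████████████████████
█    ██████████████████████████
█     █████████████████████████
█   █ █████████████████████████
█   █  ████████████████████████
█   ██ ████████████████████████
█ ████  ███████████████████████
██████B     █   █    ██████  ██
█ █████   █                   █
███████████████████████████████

Finding the shortest path from A to B:
Movement: 8-directional
Path length: 10 steps
Directions: down → down-right → down-right → down → down → down-right → down → down-right → down → down

Solution:

███████████████████████████████
█ A███████████████  ███████   █
██↘ ██████████████  ███████████
█ █↘ ██████████████████████████
█ ██↓██████████████████████████
█   ↓██████████████████████████
█   ↘ █████████████████████████
█   █↓█████████████████████████
█   █↘ ████████████████████████
█   ██↓████████████████████████
█ ████↓ ███████████████████████
██████B     █   █    ██████  ██
█ █████   █                   █
███████████████████████████████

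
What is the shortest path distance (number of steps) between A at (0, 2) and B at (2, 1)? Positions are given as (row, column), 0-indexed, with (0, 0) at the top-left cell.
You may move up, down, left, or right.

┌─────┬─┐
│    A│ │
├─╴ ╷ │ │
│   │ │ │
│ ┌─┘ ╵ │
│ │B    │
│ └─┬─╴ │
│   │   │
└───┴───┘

Finding path from (0, 2) to (2, 1):
Path: (0,2) → (1,2) → (2,2) → (2,1)
Distance: 3 steps

Solution:

┌─────┬─┐
│    A│ │
├─╴ ╷ │ │
│   │↓│ │
│ ┌─┘ ╵ │
│ │B ↲  │
│ └─┬─╴ │
│   │   │
└───┴───┘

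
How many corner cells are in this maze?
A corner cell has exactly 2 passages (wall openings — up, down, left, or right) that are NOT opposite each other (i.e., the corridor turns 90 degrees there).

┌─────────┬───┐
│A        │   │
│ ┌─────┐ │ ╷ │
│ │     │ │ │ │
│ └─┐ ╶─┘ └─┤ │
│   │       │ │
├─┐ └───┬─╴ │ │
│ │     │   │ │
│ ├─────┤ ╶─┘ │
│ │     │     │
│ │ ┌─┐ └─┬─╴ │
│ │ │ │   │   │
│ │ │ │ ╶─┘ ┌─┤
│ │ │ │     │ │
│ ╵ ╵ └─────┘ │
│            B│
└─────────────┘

Counting corner cells (2 non-opposite passages):
Total corners: 20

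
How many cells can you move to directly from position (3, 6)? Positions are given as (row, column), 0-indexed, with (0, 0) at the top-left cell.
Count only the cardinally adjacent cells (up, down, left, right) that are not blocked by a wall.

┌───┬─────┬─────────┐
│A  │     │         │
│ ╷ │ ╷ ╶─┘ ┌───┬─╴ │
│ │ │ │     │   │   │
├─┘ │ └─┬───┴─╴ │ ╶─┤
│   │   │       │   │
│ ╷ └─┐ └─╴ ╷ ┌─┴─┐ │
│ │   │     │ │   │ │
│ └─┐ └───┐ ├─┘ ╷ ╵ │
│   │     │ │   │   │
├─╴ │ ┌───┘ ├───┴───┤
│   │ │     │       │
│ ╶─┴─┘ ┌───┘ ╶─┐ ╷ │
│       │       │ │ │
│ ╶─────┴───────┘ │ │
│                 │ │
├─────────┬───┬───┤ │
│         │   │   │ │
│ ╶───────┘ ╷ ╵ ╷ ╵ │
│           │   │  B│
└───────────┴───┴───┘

Checking passable neighbors of (3, 6):
Neighbors: (2, 6)
Count: 1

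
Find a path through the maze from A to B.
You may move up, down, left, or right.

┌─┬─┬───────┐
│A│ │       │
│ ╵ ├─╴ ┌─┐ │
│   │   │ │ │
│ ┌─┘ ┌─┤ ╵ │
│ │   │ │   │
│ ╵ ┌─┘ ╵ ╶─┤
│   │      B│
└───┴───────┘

Finding the shortest path through the maze:
Path length: 16 steps
Directions: down → down → down → right → up → right → up → right → up → right → right → down → down → left → down → right

Solution:

┌─┬─┬───────┐
│A│ │  ↱ → ↓│
│ ╵ ├─╴ ┌─┐ │
│↓  │↱ ↑│ │↓│
│ ┌─┘ ┌─┤ ╵ │
│↓│↱ ↑│ │↓ ↲│
│ ╵ ┌─┘ ╵ ╶─┤
│↳ ↑│    ↳ B│
└───┴───────┘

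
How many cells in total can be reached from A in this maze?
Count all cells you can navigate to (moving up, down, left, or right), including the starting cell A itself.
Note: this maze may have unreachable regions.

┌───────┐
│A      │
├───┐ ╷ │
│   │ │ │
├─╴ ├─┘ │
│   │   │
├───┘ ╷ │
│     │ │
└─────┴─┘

Using BFS/flood-fill to find all reachable cells from A:
Maze size: 4 × 4 = 16 total cells
4 cell(s) are walled off and cannot be reached from A.
Reachable cells: 12

Reachable region (· marks reachable cells):

┌───────┐
│A · · ·│
├───┐ ╷ │
│   │·│·│
├─╴ ├─┘ │
│   │· ·│
├───┘ ╷ │
│· · ·│·│
└─────┴─┘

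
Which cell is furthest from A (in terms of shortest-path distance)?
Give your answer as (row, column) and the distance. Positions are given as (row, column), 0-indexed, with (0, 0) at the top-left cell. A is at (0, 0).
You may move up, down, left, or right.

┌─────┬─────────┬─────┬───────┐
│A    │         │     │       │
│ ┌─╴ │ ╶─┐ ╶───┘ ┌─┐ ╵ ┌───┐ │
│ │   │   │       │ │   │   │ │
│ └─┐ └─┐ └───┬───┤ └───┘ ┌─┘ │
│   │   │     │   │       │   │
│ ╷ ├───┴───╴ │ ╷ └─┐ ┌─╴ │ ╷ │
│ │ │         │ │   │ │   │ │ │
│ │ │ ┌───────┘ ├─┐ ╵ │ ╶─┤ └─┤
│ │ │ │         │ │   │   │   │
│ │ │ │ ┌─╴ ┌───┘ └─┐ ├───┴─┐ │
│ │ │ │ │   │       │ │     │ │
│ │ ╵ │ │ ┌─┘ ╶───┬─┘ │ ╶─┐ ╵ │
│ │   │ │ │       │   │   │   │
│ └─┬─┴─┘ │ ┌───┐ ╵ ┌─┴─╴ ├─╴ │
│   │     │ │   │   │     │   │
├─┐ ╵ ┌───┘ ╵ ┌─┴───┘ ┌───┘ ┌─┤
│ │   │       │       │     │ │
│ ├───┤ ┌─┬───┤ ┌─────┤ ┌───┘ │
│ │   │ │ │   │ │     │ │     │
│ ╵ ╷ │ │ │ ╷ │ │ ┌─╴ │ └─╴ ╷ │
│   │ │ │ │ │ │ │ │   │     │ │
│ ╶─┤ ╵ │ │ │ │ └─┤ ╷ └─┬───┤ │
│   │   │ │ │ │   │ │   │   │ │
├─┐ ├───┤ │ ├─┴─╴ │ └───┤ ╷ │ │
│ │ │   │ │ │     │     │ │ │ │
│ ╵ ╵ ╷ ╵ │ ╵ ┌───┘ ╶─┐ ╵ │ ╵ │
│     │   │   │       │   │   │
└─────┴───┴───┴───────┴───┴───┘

Computing BFS distances from A to all cells:
Furthest cell: (10, 8)
Distance: 76 steps

Path from A to the furthest cell:

┌─────┬─────────┬─────┬───────┐
│A    │↱ → ↓    │↱ → ↓│↱ → → ↓│
│ ┌─╴ │ ╶─┐ ╶───┘ ┌─┐ ╵ ┌───┐ │
│↓│   │↑ ↰│↳ → → ↑│ │↳ ↑│   │↓│
│ └─┐ └─┐ └───┬───┤ └───┘ ┌─┘ │
│↳ ↓│   │↑ ← ↰│   │       │↓ ↲│
│ ╷ ├───┴───╴ │ ╷ └─┐ ┌─╴ │ ╷ │
│ │↓│↱ → → → ↑│ │   │ │   │↓│ │
│ │ │ ┌───────┘ ├─┐ ╵ │ ╶─┤ └─┤
│ │↓│↑│         │ │   │   │↳ ↓│
│ │ │ │ ┌─╴ ┌───┘ └─┐ ├───┴─┐ │
│ │↓│↑│ │   │       │ │     │↓│
│ │ ╵ │ │ ┌─┘ ╶───┬─┘ │ ╶─┐ ╵ │
│ │↳ ↑│ │ │       │   │   │  ↓│
│ └─┬─┴─┘ │ ┌───┐ ╵ ┌─┴─╴ ├─╴ │
│   │     │ │   │   │     │↓ ↲│
├─┐ ╵ ┌───┘ ╵ ┌─┴───┘ ┌───┘ ┌─┤
│ │   │       │       │↓ ← ↲│ │
│ ├───┤ ┌─┬───┤ ┌─────┤ ┌───┘ │
│ │   │ │ │   │ │↓ ← ↰│↓│  ↱ ↓│
│ ╵ ╷ │ │ │ ╷ │ │ ┌─╴ │ └─╴ ╷ │
│   │ │ │ │ │ │ │B│↱ ↑│↳ → ↑│↓│
│ ╶─┤ ╵ │ │ │ │ └─┤ ╷ └─┬───┤ │
│   │   │ │ │ │   │↑│   │↓ ↰│↓│
├─┐ ├───┤ │ ├─┴─╴ │ └───┤ ╷ │ │
│ │ │   │ │ │     │↑ ← ↰│↓│↑│↓│
│ ╵ ╵ ╷ ╵ │ ╵ ┌───┘ ╶─┐ ╵ │ ╵ │
│     │   │   │       │↑ ↲│↑ ↲│
└─────┴───┴───┴───────┴───┴───┘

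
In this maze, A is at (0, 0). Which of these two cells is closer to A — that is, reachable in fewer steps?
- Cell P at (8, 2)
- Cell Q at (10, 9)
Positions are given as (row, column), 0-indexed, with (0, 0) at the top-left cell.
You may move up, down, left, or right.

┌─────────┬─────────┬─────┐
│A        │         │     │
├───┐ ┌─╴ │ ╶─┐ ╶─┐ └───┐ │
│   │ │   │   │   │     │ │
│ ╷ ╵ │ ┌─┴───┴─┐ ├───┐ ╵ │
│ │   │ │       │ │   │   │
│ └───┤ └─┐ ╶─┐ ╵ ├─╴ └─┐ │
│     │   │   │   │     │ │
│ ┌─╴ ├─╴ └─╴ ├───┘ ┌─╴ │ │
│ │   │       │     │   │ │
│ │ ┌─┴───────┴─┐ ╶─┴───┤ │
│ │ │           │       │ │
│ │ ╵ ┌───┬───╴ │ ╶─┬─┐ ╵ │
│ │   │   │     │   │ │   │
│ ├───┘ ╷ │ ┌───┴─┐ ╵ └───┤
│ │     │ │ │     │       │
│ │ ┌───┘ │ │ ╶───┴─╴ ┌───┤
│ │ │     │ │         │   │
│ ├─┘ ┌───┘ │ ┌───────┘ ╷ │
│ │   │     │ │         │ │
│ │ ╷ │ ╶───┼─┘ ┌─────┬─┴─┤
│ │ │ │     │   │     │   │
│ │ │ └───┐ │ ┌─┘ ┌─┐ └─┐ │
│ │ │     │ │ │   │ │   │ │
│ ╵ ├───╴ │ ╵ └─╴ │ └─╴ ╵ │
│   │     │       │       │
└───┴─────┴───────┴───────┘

Shortest path A → P at (8, 2): 24 steps
Shortest path A → Q at (10, 9): 41 steps

P is closer (24 steps vs 41 steps).

Path to P:

┌─────────┬─────────┬─────┐
│A → ↓    │         │     │
├───┐ ┌─╴ │ ╶─┐ ╶─┐ └───┐ │
│↓ ↰│↓│   │   │   │     │ │
│ ╷ ╵ │ ┌─┴───┴─┐ ├───┐ ╵ │
│↓│↑ ↲│ │       │ │   │   │
│ └───┤ └─┐ ╶─┐ ╵ ├─╴ └─┐ │
│↓    │   │   │   │     │ │
│ ┌─╴ ├─╴ └─╴ ├───┘ ┌─╴ │ │
│↓│   │       │     │   │ │
│ │ ┌─┴───────┴─┐ ╶─┴───┤ │
│↓│ │           │       │ │
│ │ ╵ ┌───┬───╴ │ ╶─┬─┐ ╵ │
│↓│   │   │     │   │ │   │
│ ├───┘ ╷ │ ┌───┴─┐ ╵ └───┤
│↓│     │ │ │     │       │
│ │ ┌───┘ │ │ ╶───┴─╴ ┌───┤
│↓│ │P    │ │         │   │
│ ├─┘ ┌───┘ │ ┌───────┘ ╷ │
│↓│↱ ↑│     │ │         │ │
│ │ ╷ │ ╶───┼─┘ ┌─────┬─┴─┤
│↓│↑│ │     │   │     │   │
│ │ │ └───┐ │ ┌─┘ ┌─┐ └─┐ │
│↓│↑│     │ │ │   │ │   │ │
│ ╵ ├───╴ │ ╵ └─╴ │ └─╴ ╵ │
│↳ ↑│     │       │       │
└───┴─────┴───────┴───────┘

Path to Q:

┌─────────┬─────────┬─────┐
│A → ↓    │         │     │
├───┐ ┌─╴ │ ╶─┐ ╶─┐ └───┐ │
│↓ ↰│↓│   │   │   │     │ │
│ ╷ ╵ │ ┌─┴───┴─┐ ├───┐ ╵ │
│↓│↑ ↲│ │       │ │   │   │
│ └───┤ └─┐ ╶─┐ ╵ ├─╴ └─┐ │
│↳ → ↓│   │   │   │     │ │
│ ┌─╴ ├─╴ └─╴ ├───┘ ┌─╴ │ │
│ │↓ ↲│       │     │   │ │
│ │ ┌─┴───────┴─┐ ╶─┴───┤ │
│ │↓│↱ → → → → ↓│       │ │
│ │ ╵ ┌───┬───╴ │ ╶─┬─┐ ╵ │
│ │↳ ↑│   │↓ ← ↲│   │ │   │
│ ├───┘ ╷ │ ┌───┴─┐ ╵ └───┤
│ │     │ │↓│     │       │
│ │ ┌───┘ │ │ ╶───┴─╴ ┌───┤
│ │ │     │↓│         │   │
│ ├─┘ ┌───┘ │ ┌───────┘ ╷ │
│ │   │↓ ← ↲│ │         │ │
│ │ ╷ │ ╶───┼─┘ ┌─────┬─┴─┤
│ │ │ │↳ → ↓│   │↱ Q  │   │
│ │ │ └───┐ │ ┌─┘ ┌─┐ └─┐ │
│ │ │     │↓│ │  ↑│ │   │ │
│ ╵ ├───╴ │ ╵ └─╴ │ └─╴ ╵ │
│   │     │↳ → → ↑│       │
└───┴─────┴───────┴───────┘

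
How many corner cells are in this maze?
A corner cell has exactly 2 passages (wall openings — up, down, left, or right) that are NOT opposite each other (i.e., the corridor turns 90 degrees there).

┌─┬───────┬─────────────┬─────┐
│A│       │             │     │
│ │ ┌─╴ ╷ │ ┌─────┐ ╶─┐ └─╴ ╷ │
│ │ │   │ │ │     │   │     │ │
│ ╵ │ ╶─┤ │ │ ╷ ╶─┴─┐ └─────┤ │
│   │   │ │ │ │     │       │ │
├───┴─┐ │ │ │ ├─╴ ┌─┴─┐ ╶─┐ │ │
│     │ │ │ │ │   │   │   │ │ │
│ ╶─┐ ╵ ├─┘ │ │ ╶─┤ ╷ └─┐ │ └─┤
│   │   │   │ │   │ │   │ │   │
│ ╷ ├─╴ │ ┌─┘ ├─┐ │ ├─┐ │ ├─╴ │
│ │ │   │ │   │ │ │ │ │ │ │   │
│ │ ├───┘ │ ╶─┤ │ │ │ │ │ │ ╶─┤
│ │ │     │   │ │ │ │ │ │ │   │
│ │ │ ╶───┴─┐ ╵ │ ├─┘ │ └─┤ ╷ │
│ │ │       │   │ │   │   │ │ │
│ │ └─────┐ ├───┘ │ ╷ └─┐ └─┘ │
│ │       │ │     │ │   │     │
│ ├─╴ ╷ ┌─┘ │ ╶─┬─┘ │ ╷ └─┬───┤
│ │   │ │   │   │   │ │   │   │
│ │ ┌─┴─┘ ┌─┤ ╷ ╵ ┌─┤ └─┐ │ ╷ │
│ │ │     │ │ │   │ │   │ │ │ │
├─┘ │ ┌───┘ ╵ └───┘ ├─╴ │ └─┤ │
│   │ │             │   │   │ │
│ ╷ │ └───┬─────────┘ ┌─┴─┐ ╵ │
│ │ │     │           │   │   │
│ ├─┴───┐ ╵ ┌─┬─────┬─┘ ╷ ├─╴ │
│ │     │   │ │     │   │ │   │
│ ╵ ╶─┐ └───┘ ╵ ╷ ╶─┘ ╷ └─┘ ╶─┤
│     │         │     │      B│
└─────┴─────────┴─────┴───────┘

Counting corner cells (2 non-opposite passages):
Total corners: 104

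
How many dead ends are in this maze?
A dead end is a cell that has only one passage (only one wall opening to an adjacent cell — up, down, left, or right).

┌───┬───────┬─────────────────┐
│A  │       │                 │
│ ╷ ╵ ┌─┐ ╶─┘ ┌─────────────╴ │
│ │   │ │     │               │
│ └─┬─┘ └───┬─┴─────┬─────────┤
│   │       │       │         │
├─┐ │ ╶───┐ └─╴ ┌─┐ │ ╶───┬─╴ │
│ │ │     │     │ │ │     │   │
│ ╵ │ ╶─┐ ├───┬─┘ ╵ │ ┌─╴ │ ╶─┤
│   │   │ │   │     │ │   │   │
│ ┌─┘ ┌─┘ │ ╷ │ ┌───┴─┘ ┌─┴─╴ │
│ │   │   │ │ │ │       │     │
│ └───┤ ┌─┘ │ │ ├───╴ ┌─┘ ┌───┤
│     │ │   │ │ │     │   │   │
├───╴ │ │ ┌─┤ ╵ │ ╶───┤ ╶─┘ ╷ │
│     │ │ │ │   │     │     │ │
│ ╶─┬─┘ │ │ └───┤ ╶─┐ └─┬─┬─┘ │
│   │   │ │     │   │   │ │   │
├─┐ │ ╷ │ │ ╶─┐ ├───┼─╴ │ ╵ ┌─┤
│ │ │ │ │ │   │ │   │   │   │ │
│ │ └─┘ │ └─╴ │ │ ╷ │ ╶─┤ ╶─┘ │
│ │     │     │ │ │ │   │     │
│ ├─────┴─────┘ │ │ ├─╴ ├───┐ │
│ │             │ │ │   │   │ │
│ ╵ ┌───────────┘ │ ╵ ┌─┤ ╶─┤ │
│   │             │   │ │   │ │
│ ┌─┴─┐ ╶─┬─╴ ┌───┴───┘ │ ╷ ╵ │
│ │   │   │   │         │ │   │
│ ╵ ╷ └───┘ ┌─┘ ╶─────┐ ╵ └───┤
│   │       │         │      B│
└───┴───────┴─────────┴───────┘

Checking each cell for number of passages:

Dead ends found at positions:
  (0, 5)
  (1, 3)
  (1, 7)
  (2, 6)
  (3, 0)
  (3, 8)
  (4, 3)
  (4, 10)
  (5, 1)
  (5, 8)
  (7, 5)
  (8, 9)
  (8, 12)
  (9, 0)
  (9, 2)
  (9, 14)
  (11, 13)
  (12, 2)
  (12, 11)
  (13, 4)
  (14, 6)
  (14, 10)
  (14, 14)
Total dead ends: 23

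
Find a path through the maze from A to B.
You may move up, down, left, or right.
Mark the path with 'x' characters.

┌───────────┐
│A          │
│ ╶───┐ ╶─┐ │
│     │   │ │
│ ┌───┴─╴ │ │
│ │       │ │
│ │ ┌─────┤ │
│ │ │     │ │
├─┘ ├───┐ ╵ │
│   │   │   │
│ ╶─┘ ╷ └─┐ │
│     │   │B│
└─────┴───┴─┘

Finding the shortest path through the maze:
Path length: 10 steps
Directions: right → right → right → right → right → down → down → down → down → down

Solution:

┌───────────┐
│A x x x x x│
│ ╶───┐ ╶─┐ │
│     │   │x│
│ ┌───┴─╴ │ │
│ │       │x│
│ │ ┌─────┤ │
│ │ │     │x│
├─┘ ├───┐ ╵ │
│   │   │  x│
│ ╶─┘ ╷ └─┐ │
│     │   │B│
└─────┴───┴─┘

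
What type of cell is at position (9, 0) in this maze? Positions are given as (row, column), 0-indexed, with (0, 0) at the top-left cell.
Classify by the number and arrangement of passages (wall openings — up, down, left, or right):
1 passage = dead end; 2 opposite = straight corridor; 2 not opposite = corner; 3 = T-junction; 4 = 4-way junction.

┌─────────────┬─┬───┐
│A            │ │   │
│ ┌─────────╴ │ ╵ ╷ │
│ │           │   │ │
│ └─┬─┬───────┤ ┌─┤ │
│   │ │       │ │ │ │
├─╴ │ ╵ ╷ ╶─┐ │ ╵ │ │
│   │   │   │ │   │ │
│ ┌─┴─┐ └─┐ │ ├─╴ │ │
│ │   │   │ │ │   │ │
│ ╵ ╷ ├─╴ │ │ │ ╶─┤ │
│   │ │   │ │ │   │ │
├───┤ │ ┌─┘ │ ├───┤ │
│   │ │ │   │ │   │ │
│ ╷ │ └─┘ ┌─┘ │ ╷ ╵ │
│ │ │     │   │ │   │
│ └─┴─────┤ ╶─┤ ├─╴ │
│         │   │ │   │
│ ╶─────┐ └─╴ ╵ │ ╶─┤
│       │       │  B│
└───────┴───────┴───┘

Checking cell at (9, 0):
Number of passages: 2
Cell type: corner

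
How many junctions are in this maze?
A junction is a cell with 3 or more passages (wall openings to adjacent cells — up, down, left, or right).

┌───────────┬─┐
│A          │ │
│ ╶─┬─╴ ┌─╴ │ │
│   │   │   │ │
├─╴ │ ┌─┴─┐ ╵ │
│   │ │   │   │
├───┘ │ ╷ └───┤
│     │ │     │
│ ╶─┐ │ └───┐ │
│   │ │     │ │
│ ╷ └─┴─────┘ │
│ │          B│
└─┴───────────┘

Checking each cell for number of passages:

Junctions found (3+ passages):
  (0, 3): 3 passages
  (1, 5): 3 passages
  (3, 2): 3 passages
  (4, 0): 3 passages
Total junctions: 4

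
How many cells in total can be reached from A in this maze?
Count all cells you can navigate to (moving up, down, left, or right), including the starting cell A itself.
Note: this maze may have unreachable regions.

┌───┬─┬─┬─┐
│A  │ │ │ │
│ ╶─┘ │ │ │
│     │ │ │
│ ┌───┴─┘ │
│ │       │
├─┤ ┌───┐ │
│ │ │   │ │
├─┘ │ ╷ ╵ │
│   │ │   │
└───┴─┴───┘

Using BFS/flood-fill to find all reachable cells from A:
Maze size: 5 × 5 = 25 total cells
18 cell(s) are walled off and cannot be reached from A.
Reachable cells: 7

Reachable region (· marks reachable cells):

┌───┬─┬─┬─┐
│A ·│·│ │ │
│ ╶─┘ │ │ │
│· · ·│ │ │
│ ┌───┴─┘ │
│·│       │
├─┤ ┌───┐ │
│ │ │   │ │
├─┘ │ ╷ ╵ │
│   │ │   │
└───┴─┴───┘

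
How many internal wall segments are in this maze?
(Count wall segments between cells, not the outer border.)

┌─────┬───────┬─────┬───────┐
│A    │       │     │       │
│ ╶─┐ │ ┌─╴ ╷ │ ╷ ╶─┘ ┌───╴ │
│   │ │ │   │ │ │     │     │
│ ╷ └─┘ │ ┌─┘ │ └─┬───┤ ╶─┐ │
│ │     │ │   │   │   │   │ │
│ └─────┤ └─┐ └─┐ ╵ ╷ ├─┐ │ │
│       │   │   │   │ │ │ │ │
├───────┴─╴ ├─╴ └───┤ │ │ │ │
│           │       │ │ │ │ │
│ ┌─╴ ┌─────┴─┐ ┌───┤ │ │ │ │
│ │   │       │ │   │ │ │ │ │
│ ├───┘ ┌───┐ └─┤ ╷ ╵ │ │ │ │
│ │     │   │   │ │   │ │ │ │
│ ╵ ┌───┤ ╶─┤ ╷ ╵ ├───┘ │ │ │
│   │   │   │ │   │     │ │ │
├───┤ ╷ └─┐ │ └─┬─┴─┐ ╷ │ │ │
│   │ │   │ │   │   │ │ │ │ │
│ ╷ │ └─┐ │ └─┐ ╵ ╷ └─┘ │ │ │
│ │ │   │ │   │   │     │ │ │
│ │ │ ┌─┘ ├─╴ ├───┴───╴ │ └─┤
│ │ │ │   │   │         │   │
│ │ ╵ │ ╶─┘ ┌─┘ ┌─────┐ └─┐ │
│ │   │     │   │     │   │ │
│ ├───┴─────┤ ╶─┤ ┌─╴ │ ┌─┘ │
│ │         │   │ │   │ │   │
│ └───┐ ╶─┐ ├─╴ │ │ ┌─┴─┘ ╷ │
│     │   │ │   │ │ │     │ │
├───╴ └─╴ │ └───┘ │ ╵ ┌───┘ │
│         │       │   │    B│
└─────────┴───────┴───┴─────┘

Counting internal wall segments:
Total internal walls: 182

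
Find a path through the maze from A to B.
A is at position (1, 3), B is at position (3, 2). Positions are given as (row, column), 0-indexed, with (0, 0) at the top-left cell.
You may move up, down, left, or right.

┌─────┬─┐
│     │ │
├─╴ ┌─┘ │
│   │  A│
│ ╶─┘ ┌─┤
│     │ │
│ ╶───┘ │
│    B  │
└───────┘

Finding the shortest path from (1, 3) to (3, 2):
Path length: 7 steps
Directions: left → down → left → left → down → right → right

Solution:

┌─────┬─┐
│     │ │
├─╴ ┌─┘ │
│   │↓ A│
│ ╶─┘ ┌─┤
│↓ ← ↲│ │
│ ╶───┘ │
│↳ → B  │
└───────┘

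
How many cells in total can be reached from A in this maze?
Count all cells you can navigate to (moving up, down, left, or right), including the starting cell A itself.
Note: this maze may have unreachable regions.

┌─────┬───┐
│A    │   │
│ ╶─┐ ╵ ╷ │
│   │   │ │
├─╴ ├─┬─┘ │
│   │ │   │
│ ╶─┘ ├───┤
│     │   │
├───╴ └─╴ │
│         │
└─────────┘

Using BFS/flood-fill to find all reachable cells from A:
Maze size: 5 × 5 = 25 total cells
All cells are reachable — the maze is fully connected.
Reachable cells: 25

Reachable region (· marks reachable cells):

┌─────┬───┐
│A · ·│· ·│
│ ╶─┐ ╵ ╷ │
│· ·│· ·│·│
├─╴ ├─┬─┘ │
│· ·│·│· ·│
│ ╶─┘ ├───┤
│· · ·│· ·│
├───╴ └─╴ │
│· · · · ·│
└─────────┘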